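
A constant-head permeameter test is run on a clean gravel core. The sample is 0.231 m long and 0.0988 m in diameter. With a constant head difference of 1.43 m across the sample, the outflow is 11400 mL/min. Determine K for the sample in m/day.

Cross-sectional area A = π·(d/2)² = π × (0.0988/2)² = 0.007667 m².
Convert discharge: 11400 mL/min = 0.0001900 m³/s.
Darcy's law rearranged: K = Q·L / (A·Δh) = 0.0001900 × 0.231 / (0.007667 × 1.43) = 0.004003 m/s = 345.9 m/day.

346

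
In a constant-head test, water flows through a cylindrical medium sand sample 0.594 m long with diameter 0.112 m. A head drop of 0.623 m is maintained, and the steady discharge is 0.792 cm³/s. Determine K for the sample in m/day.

6.62

Cross-sectional area A = π·(d/2)² = π × (0.112/2)² = 0.009852 m².
Convert discharge: 0.792 cm³/s = 7.920e-07 m³/s.
Darcy's law rearranged: K = Q·L / (A·Δh) = 7.920e-07 × 0.594 / (0.009852 × 0.623) = 7.665e-05 m/s = 6.622 m/day.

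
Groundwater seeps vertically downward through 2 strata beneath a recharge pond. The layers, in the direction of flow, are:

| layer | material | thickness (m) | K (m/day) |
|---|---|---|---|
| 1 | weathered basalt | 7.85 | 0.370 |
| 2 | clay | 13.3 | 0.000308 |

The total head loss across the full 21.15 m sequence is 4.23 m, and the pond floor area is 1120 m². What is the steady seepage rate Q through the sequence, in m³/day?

0.110

Flow is perpendicular to layering, so the layers act in series and the equivalent K is the thickness-weighted harmonic mean.
Total thickness L = 7.85 + 13.3 = 21.15 m.
Σ(b_i/K_i) = 7.85/0.370 + 13.3/0.000308 = 43203 d.
K_eq = L / Σ(b_i/K_i) = 21.15 / 43203 = 0.0004895 m/day.
Q = K_eq · A · (Δh/L) = 0.0004895 × 1120 × (4.23/21.15) = 0.1097 m³/day.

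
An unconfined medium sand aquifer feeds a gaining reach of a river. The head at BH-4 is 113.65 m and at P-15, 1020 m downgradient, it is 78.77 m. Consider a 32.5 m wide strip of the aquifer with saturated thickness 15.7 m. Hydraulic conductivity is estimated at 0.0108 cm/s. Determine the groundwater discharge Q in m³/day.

Convert K: 0.0108 cm/s × 864 = 9.331 m/day.
Cross-sectional area A = 32.5 × 15.7 = 510.2 m².
Hydraulic gradient i = (113.65 − 78.77) / 1020 = 34.88 / 1020 = 0.03420.
Darcy's law: Q = K · A · i = 9.331 × 510.2 × 0.03420 = 162.8 m³/day.

163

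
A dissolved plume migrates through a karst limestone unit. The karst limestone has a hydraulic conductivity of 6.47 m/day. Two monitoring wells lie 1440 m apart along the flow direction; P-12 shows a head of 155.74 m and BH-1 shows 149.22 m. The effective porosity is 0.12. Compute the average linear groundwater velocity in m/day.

Hydraulic gradient i = (155.74 − 149.22) / 1440 = 6.52 / 1440 = 0.004528.
Darcy flux q = K · i = 6.470 × 0.004528 = 0.02929 m/day.
Seepage velocity v = q / n_e = 0.02929 / 0.12 = 0.2441 m/day.

0.244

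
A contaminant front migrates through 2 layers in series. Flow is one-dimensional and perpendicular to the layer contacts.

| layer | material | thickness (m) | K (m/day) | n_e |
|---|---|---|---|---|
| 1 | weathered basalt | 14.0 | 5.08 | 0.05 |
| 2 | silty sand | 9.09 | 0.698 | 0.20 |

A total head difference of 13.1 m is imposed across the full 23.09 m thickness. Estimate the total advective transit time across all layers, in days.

With flow normal to the layers, continuity requires the same specific discharge q through every layer.
Σ(b_i/K_i) = 14.0/5.08 + 9.09/0.698 = 15.78 d.
q = Δh / Σ(b_i/K_i) = 13.1 / 15.78 = 0.8302 m/day.
In each layer the seepage velocity is v_i = q/n_i, so the layer transit time is t_i = b_i·n_i / q:
  layer 1 (weathered basalt): t_1 = 14.0 × 0.05 / 0.8302 = 0.8431 d
  layer 2 (silty sand): t_2 = 9.09 × 0.20 / 0.8302 = 2.190 d
Total t = Σ t_i = 3.033 days.

3.03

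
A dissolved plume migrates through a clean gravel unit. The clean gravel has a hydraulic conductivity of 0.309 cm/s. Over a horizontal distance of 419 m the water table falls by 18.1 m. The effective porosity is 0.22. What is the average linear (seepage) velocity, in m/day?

52.4

Convert K: 0.309 cm/s × 864 = 267.0 m/day.
Hydraulic gradient i = Δh / L = 18.1 / 419 = 0.04320.
Darcy flux q = K · i = 267.0 × 0.04320 = 11.53 m/day.
Seepage velocity v = q / n_e = 11.53 / 0.22 = 52.42 m/day.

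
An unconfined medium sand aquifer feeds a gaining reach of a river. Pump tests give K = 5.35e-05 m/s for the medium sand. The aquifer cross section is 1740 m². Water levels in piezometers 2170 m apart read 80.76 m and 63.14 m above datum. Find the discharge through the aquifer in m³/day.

Convert K: 5.35e-05 m/s × 86400 = 4.622 m/day.
Hydraulic gradient i = (80.76 − 63.14) / 2170 = 17.62 / 2170 = 0.008120.
Darcy's law: Q = K · A · i = 4.622 × 1740 × 0.008120 = 65.31 m³/day.

65.3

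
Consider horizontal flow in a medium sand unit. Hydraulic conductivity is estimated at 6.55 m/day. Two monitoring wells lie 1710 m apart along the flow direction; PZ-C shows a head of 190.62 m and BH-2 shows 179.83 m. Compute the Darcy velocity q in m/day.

Hydraulic gradient i = (190.62 − 179.83) / 1710 = 10.79 / 1710 = 0.006310.
Specific discharge q = K · i = 6.550 × 0.006310 = 0.04133 m/day.

0.0413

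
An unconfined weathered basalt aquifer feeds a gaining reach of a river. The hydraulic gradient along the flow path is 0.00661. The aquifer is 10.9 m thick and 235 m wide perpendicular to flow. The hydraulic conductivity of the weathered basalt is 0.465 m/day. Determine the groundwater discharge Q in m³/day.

Cross-sectional area A = 235 × 10.9 = 2562 m².
Hydraulic gradient i = 0.00661.
Darcy's law: Q = K · A · i = 0.4650 × 2562 × 0.006610 = 7.873 m³/day.

7.87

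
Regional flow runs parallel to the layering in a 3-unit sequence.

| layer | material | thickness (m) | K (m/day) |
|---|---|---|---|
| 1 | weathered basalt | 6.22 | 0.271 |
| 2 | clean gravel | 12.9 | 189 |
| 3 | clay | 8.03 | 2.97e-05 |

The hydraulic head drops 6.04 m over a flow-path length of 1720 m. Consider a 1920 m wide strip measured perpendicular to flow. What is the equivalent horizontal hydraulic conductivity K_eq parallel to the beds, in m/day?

89.9

Flow is parallel to layering, so each bed carries its own Darcy discharge and the transmissivities add.
Σ(K_i·b_i) = 0.271×6.22 + 189×12.9 + 2.97e-05×8.03 = 2440 m²/day.
Total thickness b = 27.15 m, so K_eq = Σ(K_i·b_i)/b = 89.86 m/day.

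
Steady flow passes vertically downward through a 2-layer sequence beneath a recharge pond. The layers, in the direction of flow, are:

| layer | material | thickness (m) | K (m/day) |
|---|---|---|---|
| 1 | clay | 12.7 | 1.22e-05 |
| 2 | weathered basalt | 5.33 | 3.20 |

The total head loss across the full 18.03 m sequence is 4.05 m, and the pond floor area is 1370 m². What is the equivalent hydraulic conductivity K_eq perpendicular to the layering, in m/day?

Flow is perpendicular to layering, so the layers act in series and the equivalent K is the thickness-weighted harmonic mean.
Total thickness L = 12.7 + 5.33 = 18.03 m.
Σ(b_i/K_i) = 12.7/1.22e-05 + 5.33/3.20 = 1.041e+06 d.
K_eq = L / Σ(b_i/K_i) = 18.03 / 1.041e+06 = 1.732e-05 m/day.

1.73e-05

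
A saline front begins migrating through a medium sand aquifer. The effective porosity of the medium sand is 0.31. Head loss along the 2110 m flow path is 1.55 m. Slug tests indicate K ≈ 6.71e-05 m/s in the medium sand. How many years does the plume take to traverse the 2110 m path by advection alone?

421

Convert K: 6.71e-05 m/s × 86400 = 5.797 m/day.
Hydraulic gradient i = Δh / L = 1.55 / 2110 = 0.0007346.
Darcy flux q = K · i = 5.797 × 0.0007346 = 0.004259 m/day.
Seepage velocity v = q / n_e = 0.004259 / 0.31 = 0.01374 m/day.
Travel time t = L / v = 2110 / 0.01374 = 1.536e+05 days = 420.5 years.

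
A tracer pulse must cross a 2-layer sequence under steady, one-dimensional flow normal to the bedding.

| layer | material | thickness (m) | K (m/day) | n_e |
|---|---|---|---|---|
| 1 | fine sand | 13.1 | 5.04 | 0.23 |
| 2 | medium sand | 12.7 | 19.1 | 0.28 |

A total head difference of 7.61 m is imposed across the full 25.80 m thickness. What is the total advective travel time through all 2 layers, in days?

2.82

With flow normal to the layers, continuity requires the same specific discharge q through every layer.
Σ(b_i/K_i) = 13.1/5.04 + 12.7/19.1 = 3.264 d.
q = Δh / Σ(b_i/K_i) = 7.61 / 3.264 = 2.331 m/day.
In each layer the seepage velocity is v_i = q/n_i, so the layer transit time is t_i = b_i·n_i / q:
  layer 1 (fine sand): t_1 = 13.1 × 0.23 / 2.331 = 1.292 d
  layer 2 (medium sand): t_2 = 12.7 × 0.28 / 2.331 = 1.525 d
Total t = Σ t_i = 2.818 days.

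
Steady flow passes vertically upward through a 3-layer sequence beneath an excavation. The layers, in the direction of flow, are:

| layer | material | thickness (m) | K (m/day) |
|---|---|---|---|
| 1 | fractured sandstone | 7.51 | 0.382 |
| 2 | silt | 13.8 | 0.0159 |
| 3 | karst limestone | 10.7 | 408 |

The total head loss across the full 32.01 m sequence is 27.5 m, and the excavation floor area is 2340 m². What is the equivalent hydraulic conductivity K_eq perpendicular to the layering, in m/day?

Flow is perpendicular to layering, so the layers act in series and the equivalent K is the thickness-weighted harmonic mean.
Total thickness L = 7.51 + 13.8 + 10.7 = 32.01 m.
Σ(b_i/K_i) = 7.51/0.382 + 13.8/0.0159 + 10.7/408 = 887.6 d.
K_eq = L / Σ(b_i/K_i) = 32.01 / 887.6 = 0.03606 m/day.

0.0361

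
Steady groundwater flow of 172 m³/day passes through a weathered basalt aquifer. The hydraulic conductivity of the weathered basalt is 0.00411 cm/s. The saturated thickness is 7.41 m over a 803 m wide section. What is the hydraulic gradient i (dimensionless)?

Convert K: 0.00411 cm/s × 864 = 3.551 m/day.
Cross-sectional area A = 803 × 7.41 = 5950 m².
From Q = K·A·i, i = Q / (K·A) = 172 / (3.551 × 5950) = 0.008140.

0.00814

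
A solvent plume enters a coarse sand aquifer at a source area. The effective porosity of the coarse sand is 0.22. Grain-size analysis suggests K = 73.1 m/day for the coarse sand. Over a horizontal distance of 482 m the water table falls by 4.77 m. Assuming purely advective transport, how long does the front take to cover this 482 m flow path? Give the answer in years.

Hydraulic gradient i = Δh / L = 4.77 / 482 = 0.009896.
Darcy flux q = K · i = 73.10 × 0.009896 = 0.7234 m/day.
Seepage velocity v = q / n_e = 0.7234 / 0.22 = 3.288 m/day.
Travel time t = L / v = 482 / 3.288 = 146.6 days = 0.4013 years.

0.401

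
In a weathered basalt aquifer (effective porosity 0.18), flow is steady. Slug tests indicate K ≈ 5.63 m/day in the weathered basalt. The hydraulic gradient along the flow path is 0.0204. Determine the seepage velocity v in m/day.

0.638

Hydraulic gradient i = 0.0204.
Darcy flux q = K · i = 5.630 × 0.02040 = 0.1149 m/day.
Seepage velocity v = q / n_e = 0.1149 / 0.18 = 0.6381 m/day.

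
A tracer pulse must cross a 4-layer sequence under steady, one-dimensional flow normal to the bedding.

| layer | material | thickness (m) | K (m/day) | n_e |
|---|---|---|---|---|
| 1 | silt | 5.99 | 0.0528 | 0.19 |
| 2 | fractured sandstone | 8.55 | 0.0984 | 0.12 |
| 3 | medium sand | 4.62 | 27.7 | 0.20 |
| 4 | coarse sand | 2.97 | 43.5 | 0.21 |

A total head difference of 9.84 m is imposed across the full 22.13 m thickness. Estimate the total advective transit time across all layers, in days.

With flow normal to the layers, continuity requires the same specific discharge q through every layer.
Σ(b_i/K_i) = 5.99/0.0528 + 8.55/0.0984 + 4.62/27.7 + 2.97/43.5 = 200.6 d.
q = Δh / Σ(b_i/K_i) = 9.84 / 200.6 = 0.04906 m/day.
In each layer the seepage velocity is v_i = q/n_i, so the layer transit time is t_i = b_i·n_i / q:
  layer 1 (silt): t_1 = 5.99 × 0.19 / 0.04906 = 23.20 d
  layer 2 (fractured sandstone): t_2 = 8.55 × 0.12 / 0.04906 = 20.91 d
  layer 3 (medium sand): t_3 = 4.62 × 0.20 / 0.04906 = 18.83 d
  layer 4 (coarse sand): t_4 = 2.97 × 0.21 / 0.04906 = 12.71 d
Total t = Σ t_i = 75.66 days.

75.7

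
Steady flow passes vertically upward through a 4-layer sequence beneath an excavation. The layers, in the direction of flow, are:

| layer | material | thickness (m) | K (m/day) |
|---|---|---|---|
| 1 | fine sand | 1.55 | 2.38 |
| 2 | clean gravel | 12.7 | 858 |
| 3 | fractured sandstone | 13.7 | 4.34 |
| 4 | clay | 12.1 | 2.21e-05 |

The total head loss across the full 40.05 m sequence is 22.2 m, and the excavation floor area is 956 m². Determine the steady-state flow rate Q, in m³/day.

Flow is perpendicular to layering, so the layers act in series and the equivalent K is the thickness-weighted harmonic mean.
Total thickness L = 1.55 + 12.7 + 13.7 + 12.1 = 40.05 m.
Σ(b_i/K_i) = 1.55/2.38 + 12.7/858 + 13.7/4.34 + 12.1/2.21e-05 = 5.475e+05 d.
K_eq = L / Σ(b_i/K_i) = 40.05 / 5.475e+05 = 7.315e-05 m/day.
Q = K_eq · A · (Δh/L) = 7.315e-05 × 956 × (22.2/40.05) = 0.03876 m³/day.

0.0388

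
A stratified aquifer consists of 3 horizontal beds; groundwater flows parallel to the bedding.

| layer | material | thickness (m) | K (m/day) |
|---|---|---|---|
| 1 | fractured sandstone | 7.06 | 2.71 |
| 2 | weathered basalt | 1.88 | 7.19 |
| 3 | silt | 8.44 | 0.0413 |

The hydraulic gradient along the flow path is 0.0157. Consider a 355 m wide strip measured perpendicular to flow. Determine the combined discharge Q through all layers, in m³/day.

Flow is parallel to layering, so each bed carries its own Darcy discharge and the transmissivities add.
Σ(K_i·b_i) = 2.71×7.06 + 7.19×1.88 + 0.0413×8.44 = 33.00 m²/day.
Hydraulic gradient i = 0.0157.
Q = Σ(K_i·b_i) · W · i = 33.00 × 355 × 0.01570 = 183.9 m³/day.

184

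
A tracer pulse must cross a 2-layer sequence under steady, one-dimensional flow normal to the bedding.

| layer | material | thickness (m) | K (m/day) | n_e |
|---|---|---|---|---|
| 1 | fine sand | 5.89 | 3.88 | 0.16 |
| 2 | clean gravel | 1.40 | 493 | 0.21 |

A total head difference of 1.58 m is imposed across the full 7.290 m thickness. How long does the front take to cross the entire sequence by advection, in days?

With flow normal to the layers, continuity requires the same specific discharge q through every layer.
Σ(b_i/K_i) = 5.89/3.88 + 1.40/493 = 1.521 d.
q = Δh / Σ(b_i/K_i) = 1.58 / 1.521 = 1.039 m/day.
In each layer the seepage velocity is v_i = q/n_i, so the layer transit time is t_i = b_i·n_i / q:
  layer 1 (fine sand): t_1 = 5.89 × 0.16 / 1.039 = 0.9071 d
  layer 2 (clean gravel): t_2 = 1.40 × 0.21 / 1.039 = 0.2830 d
Total t = Σ t_i = 1.190 days.

1.19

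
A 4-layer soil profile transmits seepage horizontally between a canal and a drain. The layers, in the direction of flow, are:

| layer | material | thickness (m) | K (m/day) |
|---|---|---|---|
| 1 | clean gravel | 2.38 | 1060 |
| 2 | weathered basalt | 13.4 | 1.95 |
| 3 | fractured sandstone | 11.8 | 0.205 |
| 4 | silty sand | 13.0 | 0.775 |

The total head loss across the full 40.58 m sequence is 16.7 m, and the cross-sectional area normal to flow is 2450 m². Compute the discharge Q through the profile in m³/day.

504

Flow is perpendicular to layering, so the layers act in series and the equivalent K is the thickness-weighted harmonic mean.
Total thickness L = 2.38 + 13.4 + 11.8 + 13.0 = 40.58 m.
Σ(b_i/K_i) = 2.38/1060 + 13.4/1.95 + 11.8/0.205 + 13.0/0.775 = 81.21 d.
K_eq = L / Σ(b_i/K_i) = 40.58 / 81.21 = 0.4997 m/day.
Q = K_eq · A · (Δh/L) = 0.4997 × 2450 × (16.7/40.58) = 503.8 m³/day.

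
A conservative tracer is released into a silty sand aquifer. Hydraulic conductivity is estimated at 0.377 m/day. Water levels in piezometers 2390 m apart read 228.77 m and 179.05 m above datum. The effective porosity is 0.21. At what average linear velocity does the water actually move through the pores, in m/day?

Hydraulic gradient i = (228.77 − 179.05) / 2390 = 49.72 / 2390 = 0.02080.
Darcy flux q = K · i = 0.3770 × 0.02080 = 0.007843 m/day.
Seepage velocity v = q / n_e = 0.007843 / 0.21 = 0.03735 m/day.

0.0373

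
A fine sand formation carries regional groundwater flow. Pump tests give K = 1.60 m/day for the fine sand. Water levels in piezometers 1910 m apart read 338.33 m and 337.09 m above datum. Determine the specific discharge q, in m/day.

0.00104

Hydraulic gradient i = (338.33 − 337.09) / 1910 = 1.24 / 1910 = 0.0006492.
Specific discharge q = K · i = 1.600 × 0.0006492 = 0.001039 m/day.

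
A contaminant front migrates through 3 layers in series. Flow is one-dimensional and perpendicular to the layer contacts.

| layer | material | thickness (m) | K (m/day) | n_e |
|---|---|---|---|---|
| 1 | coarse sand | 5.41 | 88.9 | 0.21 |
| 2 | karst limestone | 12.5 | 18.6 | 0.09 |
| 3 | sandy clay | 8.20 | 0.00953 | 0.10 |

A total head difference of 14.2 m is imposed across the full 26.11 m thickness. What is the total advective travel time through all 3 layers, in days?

187

With flow normal to the layers, continuity requires the same specific discharge q through every layer.
Σ(b_i/K_i) = 5.41/88.9 + 12.5/18.6 + 8.20/0.00953 = 861.2 d.
q = Δh / Σ(b_i/K_i) = 14.2 / 861.2 = 0.01649 m/day.
In each layer the seepage velocity is v_i = q/n_i, so the layer transit time is t_i = b_i·n_i / q:
  layer 1 (coarse sand): t_1 = 5.41 × 0.21 / 0.01649 = 68.90 d
  layer 2 (karst limestone): t_2 = 12.5 × 0.09 / 0.01649 = 68.23 d
  layer 3 (sandy clay): t_3 = 8.20 × 0.10 / 0.01649 = 49.73 d
Total t = Σ t_i = 186.9 days.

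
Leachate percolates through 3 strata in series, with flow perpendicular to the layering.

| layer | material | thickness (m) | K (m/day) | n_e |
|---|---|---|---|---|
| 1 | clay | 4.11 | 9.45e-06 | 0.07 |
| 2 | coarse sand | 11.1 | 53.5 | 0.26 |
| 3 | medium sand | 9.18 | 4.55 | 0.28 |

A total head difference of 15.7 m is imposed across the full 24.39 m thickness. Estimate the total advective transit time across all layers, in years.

436

With flow normal to the layers, continuity requires the same specific discharge q through every layer.
Σ(b_i/K_i) = 4.11/9.45e-06 + 11.1/53.5 + 9.18/4.55 = 4.349e+05 d.
q = Δh / Σ(b_i/K_i) = 15.7 / 4.349e+05 = 3.610e-05 m/day.
In each layer the seepage velocity is v_i = q/n_i, so the layer transit time is t_i = b_i·n_i / q:
  layer 1 (clay): t_1 = 4.11 × 0.07 / 3.610e-05 = 7970 d
  layer 2 (coarse sand): t_2 = 11.1 × 0.26 / 3.610e-05 = 79948 d
  layer 3 (medium sand): t_3 = 9.18 × 0.28 / 3.610e-05 = 71205 d
Total t = Σ t_i = 1.591e+05 days = 435.7 years.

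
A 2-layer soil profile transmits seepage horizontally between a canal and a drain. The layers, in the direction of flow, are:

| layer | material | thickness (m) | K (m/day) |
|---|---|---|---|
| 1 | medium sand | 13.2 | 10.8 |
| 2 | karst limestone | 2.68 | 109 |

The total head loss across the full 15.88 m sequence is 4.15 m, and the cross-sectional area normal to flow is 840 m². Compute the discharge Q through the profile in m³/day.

Flow is perpendicular to layering, so the layers act in series and the equivalent K is the thickness-weighted harmonic mean.
Total thickness L = 13.2 + 2.68 = 15.88 m.
Σ(b_i/K_i) = 13.2/10.8 + 2.68/109 = 1.247 d.
K_eq = L / Σ(b_i/K_i) = 15.88 / 1.247 = 12.74 m/day.
Q = K_eq · A · (Δh/L) = 12.74 × 840 × (4.15/15.88) = 2796 m³/day.

2800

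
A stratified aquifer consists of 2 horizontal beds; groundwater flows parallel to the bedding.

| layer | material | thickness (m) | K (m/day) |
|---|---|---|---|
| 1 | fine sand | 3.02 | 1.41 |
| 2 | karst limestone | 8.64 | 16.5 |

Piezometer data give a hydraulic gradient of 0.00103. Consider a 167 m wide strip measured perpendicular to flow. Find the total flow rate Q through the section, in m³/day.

Flow is parallel to layering, so each bed carries its own Darcy discharge and the transmissivities add.
Σ(K_i·b_i) = 1.41×3.02 + 16.5×8.64 = 146.8 m²/day.
Hydraulic gradient i = 0.00103.
Q = Σ(K_i·b_i) · W · i = 146.8 × 167 × 0.001030 = 25.25 m³/day.

25.3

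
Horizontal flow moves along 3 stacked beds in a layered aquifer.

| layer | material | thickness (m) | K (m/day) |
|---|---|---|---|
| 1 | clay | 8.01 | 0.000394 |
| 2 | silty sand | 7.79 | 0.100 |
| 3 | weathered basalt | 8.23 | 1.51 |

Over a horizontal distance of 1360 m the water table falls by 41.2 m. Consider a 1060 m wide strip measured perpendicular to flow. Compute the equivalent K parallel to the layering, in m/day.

Flow is parallel to layering, so each bed carries its own Darcy discharge and the transmissivities add.
Σ(K_i·b_i) = 0.000394×8.01 + 0.100×7.79 + 1.51×8.23 = 13.21 m²/day.
Total thickness b = 24.03 m, so K_eq = Σ(K_i·b_i)/b = 0.5497 m/day.

0.550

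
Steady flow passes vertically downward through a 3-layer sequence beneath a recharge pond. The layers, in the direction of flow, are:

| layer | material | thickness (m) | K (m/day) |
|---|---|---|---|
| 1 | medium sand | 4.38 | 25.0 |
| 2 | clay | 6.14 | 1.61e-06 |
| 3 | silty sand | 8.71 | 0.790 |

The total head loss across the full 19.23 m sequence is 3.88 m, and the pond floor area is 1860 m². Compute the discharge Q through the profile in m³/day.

0.00189

Flow is perpendicular to layering, so the layers act in series and the equivalent K is the thickness-weighted harmonic mean.
Total thickness L = 4.38 + 6.14 + 8.71 = 19.23 m.
Σ(b_i/K_i) = 4.38/25.0 + 6.14/1.61e-06 + 8.71/0.790 = 3.814e+06 d.
K_eq = L / Σ(b_i/K_i) = 19.23 / 3.814e+06 = 5.042e-06 m/day.
Q = K_eq · A · (Δh/L) = 5.042e-06 × 1860 × (3.88/19.23) = 0.001892 m³/day.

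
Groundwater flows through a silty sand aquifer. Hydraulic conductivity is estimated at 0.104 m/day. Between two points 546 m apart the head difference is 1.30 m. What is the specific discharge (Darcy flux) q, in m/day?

0.000248

Hydraulic gradient i = Δh / L = 1.30 / 546 = 0.002381.
Specific discharge q = K · i = 0.1040 × 0.002381 = 0.0002476 m/day.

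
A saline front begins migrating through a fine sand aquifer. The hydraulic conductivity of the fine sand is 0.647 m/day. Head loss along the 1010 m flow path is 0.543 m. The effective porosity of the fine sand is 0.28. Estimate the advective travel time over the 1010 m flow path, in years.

Hydraulic gradient i = Δh / L = 0.543 / 1010 = 0.0005376.
Darcy flux q = K · i = 0.6470 × 0.0005376 = 0.0003478 m/day.
Seepage velocity v = q / n_e = 0.0003478 / 0.28 = 0.001242 m/day.
Travel time t = L / v = 1010 / 0.001242 = 8.130e+05 days = 2226 years.

2230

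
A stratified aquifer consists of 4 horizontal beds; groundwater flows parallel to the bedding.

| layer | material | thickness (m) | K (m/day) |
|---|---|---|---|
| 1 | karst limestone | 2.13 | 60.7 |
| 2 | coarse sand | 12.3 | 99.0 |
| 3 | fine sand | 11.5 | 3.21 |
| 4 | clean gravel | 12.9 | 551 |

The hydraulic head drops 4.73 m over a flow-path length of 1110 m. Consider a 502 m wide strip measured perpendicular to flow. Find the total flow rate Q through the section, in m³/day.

18200

Flow is parallel to layering, so each bed carries its own Darcy discharge and the transmissivities add.
Σ(K_i·b_i) = 60.7×2.13 + 99.0×12.3 + 3.21×11.5 + 551×12.9 = 8492 m²/day.
Hydraulic gradient i = Δh / L = 4.73 / 1110 = 0.004261.
Q = Σ(K_i·b_i) · W · i = 8492 × 502 × 0.004261 = 18165 m³/day.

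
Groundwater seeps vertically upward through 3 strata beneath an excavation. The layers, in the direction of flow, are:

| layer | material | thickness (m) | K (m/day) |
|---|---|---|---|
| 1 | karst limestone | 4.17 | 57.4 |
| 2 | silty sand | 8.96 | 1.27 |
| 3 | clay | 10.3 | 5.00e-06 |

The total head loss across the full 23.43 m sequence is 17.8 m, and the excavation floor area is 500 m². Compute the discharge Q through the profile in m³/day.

0.00432

Flow is perpendicular to layering, so the layers act in series and the equivalent K is the thickness-weighted harmonic mean.
Total thickness L = 4.17 + 8.96 + 10.3 = 23.43 m.
Σ(b_i/K_i) = 4.17/57.4 + 8.96/1.27 + 10.3/5.00e-06 = 2.060e+06 d.
K_eq = L / Σ(b_i/K_i) = 23.43 / 2.060e+06 = 1.137e-05 m/day.
Q = K_eq · A · (Δh/L) = 1.137e-05 × 500 × (17.8/23.43) = 0.004320 m³/day.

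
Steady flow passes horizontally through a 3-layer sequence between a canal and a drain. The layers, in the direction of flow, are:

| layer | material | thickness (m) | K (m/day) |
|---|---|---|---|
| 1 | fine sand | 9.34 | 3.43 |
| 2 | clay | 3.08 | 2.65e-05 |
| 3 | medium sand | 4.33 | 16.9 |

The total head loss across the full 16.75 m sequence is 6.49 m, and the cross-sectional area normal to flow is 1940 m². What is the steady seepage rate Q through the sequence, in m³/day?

Flow is perpendicular to layering, so the layers act in series and the equivalent K is the thickness-weighted harmonic mean.
Total thickness L = 9.34 + 3.08 + 4.33 = 16.75 m.
Σ(b_i/K_i) = 9.34/3.43 + 3.08/2.65e-05 + 4.33/16.9 = 1.162e+05 d.
K_eq = L / Σ(b_i/K_i) = 16.75 / 1.162e+05 = 0.0001441 m/day.
Q = K_eq · A · (Δh/L) = 0.0001441 × 1940 × (6.49/16.75) = 0.1083 m³/day.

0.108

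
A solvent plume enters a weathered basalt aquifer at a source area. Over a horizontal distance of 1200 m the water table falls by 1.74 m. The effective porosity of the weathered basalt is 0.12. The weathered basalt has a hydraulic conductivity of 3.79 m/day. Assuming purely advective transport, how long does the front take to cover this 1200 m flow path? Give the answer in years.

Hydraulic gradient i = Δh / L = 1.74 / 1200 = 0.001450.
Darcy flux q = K · i = 3.790 × 0.001450 = 0.005495 m/day.
Seepage velocity v = q / n_e = 0.005495 / 0.12 = 0.04580 m/day.
Travel time t = L / v = 1200 / 0.04580 = 26203 days = 71.74 years.

71.7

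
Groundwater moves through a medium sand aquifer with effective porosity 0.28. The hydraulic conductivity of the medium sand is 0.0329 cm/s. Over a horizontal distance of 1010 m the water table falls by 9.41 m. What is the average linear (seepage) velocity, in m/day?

Convert K: 0.0329 cm/s × 864 = 28.43 m/day.
Hydraulic gradient i = Δh / L = 9.41 / 1010 = 0.009317.
Darcy flux q = K · i = 28.43 × 0.009317 = 0.2648 m/day.
Seepage velocity v = q / n_e = 0.2648 / 0.28 = 0.9458 m/day.

0.946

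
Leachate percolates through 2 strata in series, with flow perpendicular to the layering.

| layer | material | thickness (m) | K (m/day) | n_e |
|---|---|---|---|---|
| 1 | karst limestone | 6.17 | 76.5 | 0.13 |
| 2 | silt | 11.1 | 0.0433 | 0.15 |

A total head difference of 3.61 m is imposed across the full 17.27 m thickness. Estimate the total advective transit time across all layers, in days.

With flow normal to the layers, continuity requires the same specific discharge q through every layer.
Σ(b_i/K_i) = 6.17/76.5 + 11.1/0.0433 = 256.4 d.
q = Δh / Σ(b_i/K_i) = 3.61 / 256.4 = 0.01408 m/day.
In each layer the seepage velocity is v_i = q/n_i, so the layer transit time is t_i = b_i·n_i / q:
  layer 1 (karst limestone): t_1 = 6.17 × 0.13 / 0.01408 = 56.98 d
  layer 2 (silt): t_2 = 11.1 × 0.15 / 0.01408 = 118.3 d
Total t = Σ t_i = 175.2 days.

175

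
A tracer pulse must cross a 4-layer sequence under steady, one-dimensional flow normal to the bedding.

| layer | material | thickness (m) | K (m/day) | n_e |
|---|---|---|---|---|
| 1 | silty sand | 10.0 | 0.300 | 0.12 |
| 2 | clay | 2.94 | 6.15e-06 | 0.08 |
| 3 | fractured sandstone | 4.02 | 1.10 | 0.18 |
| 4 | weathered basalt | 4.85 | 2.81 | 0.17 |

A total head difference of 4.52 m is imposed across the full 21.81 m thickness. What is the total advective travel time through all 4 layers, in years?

864

With flow normal to the layers, continuity requires the same specific discharge q through every layer.
Σ(b_i/K_i) = 10.0/0.300 + 2.94/6.15e-06 + 4.02/1.10 + 4.85/2.81 = 4.781e+05 d.
q = Δh / Σ(b_i/K_i) = 4.52 / 4.781e+05 = 9.454e-06 m/day.
In each layer the seepage velocity is v_i = q/n_i, so the layer transit time is t_i = b_i·n_i / q:
  layer 1 (silty sand): t_1 = 10.0 × 0.12 / 9.454e-06 = 1.269e+05 d
  layer 2 (clay): t_2 = 2.94 × 0.08 / 9.454e-06 = 24877 d
  layer 3 (fractured sandstone): t_3 = 4.02 × 0.18 / 9.454e-06 = 76536 d
  layer 4 (weathered basalt): t_4 = 4.85 × 0.17 / 9.454e-06 = 87209 d
Total t = Σ t_i = 3.155e+05 days = 863.9 years.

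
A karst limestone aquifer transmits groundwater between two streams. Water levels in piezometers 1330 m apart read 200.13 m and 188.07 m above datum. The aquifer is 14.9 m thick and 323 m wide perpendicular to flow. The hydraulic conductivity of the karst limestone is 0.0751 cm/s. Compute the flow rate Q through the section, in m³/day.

2830

Convert K: 0.0751 cm/s × 864 = 64.89 m/day.
Cross-sectional area A = 323 × 14.9 = 4813 m².
Hydraulic gradient i = (200.13 − 188.07) / 1330 = 12.06 / 1330 = 0.009068.
Darcy's law: Q = K · A · i = 64.89 × 4813 × 0.009068 = 2832 m³/day.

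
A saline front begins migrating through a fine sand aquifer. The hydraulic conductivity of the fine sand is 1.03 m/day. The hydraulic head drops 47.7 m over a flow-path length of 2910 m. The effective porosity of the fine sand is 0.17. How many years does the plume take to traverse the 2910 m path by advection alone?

Hydraulic gradient i = Δh / L = 47.7 / 2910 = 0.01639.
Darcy flux q = K · i = 1.030 × 0.01639 = 0.01688 m/day.
Seepage velocity v = q / n_e = 0.01688 / 0.17 = 0.09931 m/day.
Travel time t = L / v = 2910 / 0.09931 = 29301 days = 80.22 years.

80.2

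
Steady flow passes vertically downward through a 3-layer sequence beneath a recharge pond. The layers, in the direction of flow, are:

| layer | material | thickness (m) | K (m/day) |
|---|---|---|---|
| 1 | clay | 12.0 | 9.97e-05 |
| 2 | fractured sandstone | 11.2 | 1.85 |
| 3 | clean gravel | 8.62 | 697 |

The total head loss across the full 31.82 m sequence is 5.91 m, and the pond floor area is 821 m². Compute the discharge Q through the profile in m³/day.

0.0403

Flow is perpendicular to layering, so the layers act in series and the equivalent K is the thickness-weighted harmonic mean.
Total thickness L = 12.0 + 11.2 + 8.62 = 31.82 m.
Σ(b_i/K_i) = 12.0/9.97e-05 + 11.2/1.85 + 8.62/697 = 1.204e+05 d.
K_eq = L / Σ(b_i/K_i) = 31.82 / 1.204e+05 = 0.0002644 m/day.
Q = K_eq · A · (Δh/L) = 0.0002644 × 821 × (5.91/31.82) = 0.04031 m³/day.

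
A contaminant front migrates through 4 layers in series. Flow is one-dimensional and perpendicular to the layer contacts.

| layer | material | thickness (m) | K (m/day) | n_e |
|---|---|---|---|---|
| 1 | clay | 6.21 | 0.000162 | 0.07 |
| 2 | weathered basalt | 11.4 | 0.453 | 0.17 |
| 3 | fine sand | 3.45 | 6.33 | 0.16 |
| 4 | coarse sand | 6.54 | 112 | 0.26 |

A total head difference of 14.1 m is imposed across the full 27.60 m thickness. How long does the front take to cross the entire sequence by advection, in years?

34.4

With flow normal to the layers, continuity requires the same specific discharge q through every layer.
Σ(b_i/K_i) = 6.21/0.000162 + 11.4/0.453 + 3.45/6.33 + 6.54/112 = 38359 d.
q = Δh / Σ(b_i/K_i) = 14.1 / 38359 = 0.0003676 m/day.
In each layer the seepage velocity is v_i = q/n_i, so the layer transit time is t_i = b_i·n_i / q:
  layer 1 (clay): t_1 = 6.21 × 0.07 / 0.0003676 = 1183 d
  layer 2 (weathered basalt): t_2 = 11.4 × 0.17 / 0.0003676 = 5272 d
  layer 3 (fine sand): t_3 = 3.45 × 0.16 / 0.0003676 = 1502 d
  layer 4 (coarse sand): t_4 = 6.54 × 0.26 / 0.0003676 = 4626 d
Total t = Σ t_i = 12583 days = 34.45 years.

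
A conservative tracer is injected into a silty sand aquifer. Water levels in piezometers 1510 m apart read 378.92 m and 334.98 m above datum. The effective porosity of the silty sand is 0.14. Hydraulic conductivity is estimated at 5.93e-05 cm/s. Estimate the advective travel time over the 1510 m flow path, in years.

Convert K: 5.93e-05 cm/s × 864 = 0.05124 m/day.
Hydraulic gradient i = (378.92 − 334.98) / 1510 = 43.94 / 1510 = 0.02910.
Darcy flux q = K · i = 0.05124 × 0.02910 = 0.001491 m/day.
Seepage velocity v = q / n_e = 0.001491 / 0.14 = 0.01065 m/day.
Travel time t = L / v = 1510 / 0.01065 = 1.418e+05 days = 388.2 years.

388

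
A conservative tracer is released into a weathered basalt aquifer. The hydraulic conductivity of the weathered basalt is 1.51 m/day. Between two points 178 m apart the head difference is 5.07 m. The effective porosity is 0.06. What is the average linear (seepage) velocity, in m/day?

Hydraulic gradient i = Δh / L = 5.07 / 178 = 0.02848.
Darcy flux q = K · i = 1.510 × 0.02848 = 0.04301 m/day.
Seepage velocity v = q / n_e = 0.04301 / 0.06 = 0.7168 m/day.

0.717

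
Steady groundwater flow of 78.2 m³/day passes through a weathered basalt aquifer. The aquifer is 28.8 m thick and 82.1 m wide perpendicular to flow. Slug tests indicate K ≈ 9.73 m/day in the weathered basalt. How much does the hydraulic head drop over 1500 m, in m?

Cross-sectional area A = 82.1 × 28.8 = 2364 m².
From Q = K·A·i, i = Q / (K·A) = 78.2 / (9.730 × 2364) = 0.003399.
Head loss Δh = i · L = 0.003399 × 1500 = 5.099 m.

5.10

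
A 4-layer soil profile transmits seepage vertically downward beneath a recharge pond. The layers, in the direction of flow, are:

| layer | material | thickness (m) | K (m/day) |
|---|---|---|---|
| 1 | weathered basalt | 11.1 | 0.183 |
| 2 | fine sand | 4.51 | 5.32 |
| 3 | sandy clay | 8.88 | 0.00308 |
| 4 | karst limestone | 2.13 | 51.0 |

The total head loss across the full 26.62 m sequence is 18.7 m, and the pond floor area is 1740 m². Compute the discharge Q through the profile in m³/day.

Flow is perpendicular to layering, so the layers act in series and the equivalent K is the thickness-weighted harmonic mean.
Total thickness L = 11.1 + 4.51 + 8.88 + 2.13 = 26.62 m.
Σ(b_i/K_i) = 11.1/0.183 + 4.51/5.32 + 8.88/0.00308 + 2.13/51.0 = 2945 d.
K_eq = L / Σ(b_i/K_i) = 26.62 / 2945 = 0.009040 m/day.
Q = K_eq · A · (Δh/L) = 0.009040 × 1740 × (18.7/26.62) = 11.05 m³/day.

11.0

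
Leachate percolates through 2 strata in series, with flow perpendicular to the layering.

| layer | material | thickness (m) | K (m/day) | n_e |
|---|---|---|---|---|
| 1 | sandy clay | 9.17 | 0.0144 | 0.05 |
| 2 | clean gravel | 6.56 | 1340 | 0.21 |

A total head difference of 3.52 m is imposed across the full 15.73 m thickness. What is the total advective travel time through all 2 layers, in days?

332

With flow normal to the layers, continuity requires the same specific discharge q through every layer.
Σ(b_i/K_i) = 9.17/0.0144 + 6.56/1340 = 636.8 d.
q = Δh / Σ(b_i/K_i) = 3.52 / 636.8 = 0.005528 m/day.
In each layer the seepage velocity is v_i = q/n_i, so the layer transit time is t_i = b_i·n_i / q:
  layer 1 (sandy clay): t_1 = 9.17 × 0.05 / 0.005528 = 82.95 d
  layer 2 (clean gravel): t_2 = 6.56 × 0.21 / 0.005528 = 249.2 d
Total t = Σ t_i = 332.2 days.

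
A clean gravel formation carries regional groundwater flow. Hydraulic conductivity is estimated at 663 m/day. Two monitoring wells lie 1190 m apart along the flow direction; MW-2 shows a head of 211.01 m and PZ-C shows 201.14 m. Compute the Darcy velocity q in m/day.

5.50

Hydraulic gradient i = (211.01 − 201.14) / 1190 = 9.87 / 1190 = 0.008294.
Specific discharge q = K · i = 663.0 × 0.008294 = 5.499 m/day.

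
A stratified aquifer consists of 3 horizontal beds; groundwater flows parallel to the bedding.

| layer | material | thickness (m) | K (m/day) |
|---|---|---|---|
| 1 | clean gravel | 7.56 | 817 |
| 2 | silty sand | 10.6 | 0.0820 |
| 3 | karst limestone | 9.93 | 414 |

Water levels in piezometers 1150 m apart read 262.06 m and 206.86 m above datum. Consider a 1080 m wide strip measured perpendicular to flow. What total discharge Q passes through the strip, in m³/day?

Flow is parallel to layering, so each bed carries its own Darcy discharge and the transmissivities add.
Σ(K_i·b_i) = 817×7.56 + 0.0820×10.6 + 414×9.93 = 10288 m²/day.
Hydraulic gradient i = (262.06 − 206.86) / 1150 = 55.2 / 1150 = 0.04800.
Q = Σ(K_i·b_i) · W · i = 10288 × 1080 × 0.04800 = 5.334e+05 m³/day.

533000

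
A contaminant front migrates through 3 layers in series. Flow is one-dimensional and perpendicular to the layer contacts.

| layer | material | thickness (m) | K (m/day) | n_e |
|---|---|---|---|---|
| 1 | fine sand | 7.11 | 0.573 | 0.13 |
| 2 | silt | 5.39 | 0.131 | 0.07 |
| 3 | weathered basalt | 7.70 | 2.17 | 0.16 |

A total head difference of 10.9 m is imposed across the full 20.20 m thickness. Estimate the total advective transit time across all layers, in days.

With flow normal to the layers, continuity requires the same specific discharge q through every layer.
Σ(b_i/K_i) = 7.11/0.573 + 5.39/0.131 + 7.70/2.17 = 57.10 d.
q = Δh / Σ(b_i/K_i) = 10.9 / 57.10 = 0.1909 m/day.
In each layer the seepage velocity is v_i = q/n_i, so the layer transit time is t_i = b_i·n_i / q:
  layer 1 (fine sand): t_1 = 7.11 × 0.13 / 0.1909 = 4.842 d
  layer 2 (silt): t_2 = 5.39 × 0.07 / 0.1909 = 1.977 d
  layer 3 (weathered basalt): t_3 = 7.70 × 0.16 / 0.1909 = 6.454 d
Total t = Σ t_i = 13.27 days.

13.3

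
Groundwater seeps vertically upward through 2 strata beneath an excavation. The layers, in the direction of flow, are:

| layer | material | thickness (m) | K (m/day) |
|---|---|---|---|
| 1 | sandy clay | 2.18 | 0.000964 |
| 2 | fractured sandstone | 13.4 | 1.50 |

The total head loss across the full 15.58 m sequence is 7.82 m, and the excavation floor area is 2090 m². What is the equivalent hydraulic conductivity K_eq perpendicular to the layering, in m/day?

0.00686

Flow is perpendicular to layering, so the layers act in series and the equivalent K is the thickness-weighted harmonic mean.
Total thickness L = 2.18 + 13.4 = 15.58 m.
Σ(b_i/K_i) = 2.18/0.000964 + 13.4/1.50 = 2270 d.
K_eq = L / Σ(b_i/K_i) = 15.58 / 2270 = 0.006862 m/day.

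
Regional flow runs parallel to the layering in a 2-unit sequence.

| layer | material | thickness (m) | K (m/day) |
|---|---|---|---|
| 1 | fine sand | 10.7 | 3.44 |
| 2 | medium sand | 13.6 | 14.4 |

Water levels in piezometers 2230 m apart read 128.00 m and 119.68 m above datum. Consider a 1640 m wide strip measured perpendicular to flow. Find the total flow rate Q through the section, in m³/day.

1420

Flow is parallel to layering, so each bed carries its own Darcy discharge and the transmissivities add.
Σ(K_i·b_i) = 3.44×10.7 + 14.4×13.6 = 232.6 m²/day.
Hydraulic gradient i = (128.00 − 119.68) / 2230 = 8.32 / 2230 = 0.003731.
Q = Σ(K_i·b_i) · W · i = 232.6 × 1640 × 0.003731 = 1424 m³/day.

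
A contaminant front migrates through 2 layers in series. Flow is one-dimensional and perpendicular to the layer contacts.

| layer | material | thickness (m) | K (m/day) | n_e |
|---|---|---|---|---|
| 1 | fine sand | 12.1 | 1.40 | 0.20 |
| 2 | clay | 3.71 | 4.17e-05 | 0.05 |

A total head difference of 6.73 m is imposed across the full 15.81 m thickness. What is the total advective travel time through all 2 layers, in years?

94.3

With flow normal to the layers, continuity requires the same specific discharge q through every layer.
Σ(b_i/K_i) = 12.1/1.40 + 3.71/4.17e-05 = 88977 d.
q = Δh / Σ(b_i/K_i) = 6.73 / 88977 = 7.564e-05 m/day.
In each layer the seepage velocity is v_i = q/n_i, so the layer transit time is t_i = b_i·n_i / q:
  layer 1 (fine sand): t_1 = 12.1 × 0.20 / 7.564e-05 = 31995 d
  layer 2 (clay): t_2 = 3.71 × 0.05 / 7.564e-05 = 2452 d
Total t = Σ t_i = 34447 days = 94.31 years.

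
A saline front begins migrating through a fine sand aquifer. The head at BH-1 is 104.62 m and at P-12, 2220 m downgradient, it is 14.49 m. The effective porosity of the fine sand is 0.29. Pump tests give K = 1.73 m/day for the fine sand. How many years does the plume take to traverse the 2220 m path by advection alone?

25.1

Hydraulic gradient i = (104.62 − 14.49) / 2220 = 90.13 / 2220 = 0.04060.
Darcy flux q = K · i = 1.730 × 0.04060 = 0.07024 m/day.
Seepage velocity v = q / n_e = 0.07024 / 0.29 = 0.2422 m/day.
Travel time t = L / v = 2220 / 0.2422 = 9166 days = 25.10 years.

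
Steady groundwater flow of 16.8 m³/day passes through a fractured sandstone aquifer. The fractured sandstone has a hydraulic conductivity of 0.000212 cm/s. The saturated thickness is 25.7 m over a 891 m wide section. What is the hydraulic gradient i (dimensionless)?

Convert K: 0.000212 cm/s × 864 = 0.1832 m/day.
Cross-sectional area A = 891 × 25.7 = 22899 m².
From Q = K·A·i, i = Q / (K·A) = 16.8 / (0.1832 × 22899) = 0.004005.

0.00401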